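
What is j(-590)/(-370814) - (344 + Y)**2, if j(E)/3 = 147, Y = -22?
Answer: -38447479217/370814 ≈ -1.0368e+5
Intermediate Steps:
j(E) = 441 (j(E) = 3*147 = 441)
j(-590)/(-370814) - (344 + Y)**2 = 441/(-370814) - (344 - 22)**2 = 441*(-1/370814) - 1*322**2 = -441/370814 - 1*103684 = -441/370814 - 103684 = -38447479217/370814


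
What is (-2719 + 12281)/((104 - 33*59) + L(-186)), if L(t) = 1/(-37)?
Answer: -176897/34096 ≈ -5.1882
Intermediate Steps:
L(t) = -1/37
(-2719 + 12281)/((104 - 33*59) + L(-186)) = (-2719 + 12281)/((104 - 33*59) - 1/37) = 9562/((104 - 1947) - 1/37) = 9562/(-1843 - 1/37) = 9562/(-68192/37) = 9562*(-37/68192) = -176897/34096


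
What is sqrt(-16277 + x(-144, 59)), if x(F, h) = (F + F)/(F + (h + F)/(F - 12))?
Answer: I*sqrt(8150835852845)/22379 ≈ 127.57*I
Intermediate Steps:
x(F, h) = 2*F/(F + (F + h)/(-12 + F)) (x(F, h) = (2*F)/(F + (F + h)/(-12 + F)) = 2*F/(F + (F + h)/(-12 + F)))
sqrt(-16277 + x(-144, 59)) = sqrt(-16277 + 2*(-144)*(-12 - 144)/(59 + (-144)**2 - 11*(-144))) = sqrt(-16277 + 2*(-144)*(-156)/(59 + 20736 + 1584)) = sqrt(-16277 + 2*(-144)*(-156)/22379) = sqrt(-16277 + 2*(-144)*(1/22379)*(-156)) = sqrt(-16277 + 44928/22379) = sqrt(-364218055/22379) = I*sqrt(8150835852845)/22379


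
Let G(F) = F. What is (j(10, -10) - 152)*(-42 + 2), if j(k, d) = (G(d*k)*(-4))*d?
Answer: 166080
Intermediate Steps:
j(k, d) = -4*k*d² (j(k, d) = ((d*k)*(-4))*d = (-4*d*k)*d = -4*k*d²)
(j(10, -10) - 152)*(-42 + 2) = (-4*10*(-10)² - 152)*(-42 + 2) = (-4*10*100 - 152)*(-40) = (-4000 - 152)*(-40) = -4152*(-40) = 166080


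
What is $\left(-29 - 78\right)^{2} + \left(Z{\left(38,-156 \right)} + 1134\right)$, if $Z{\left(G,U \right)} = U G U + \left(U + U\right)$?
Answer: $937039$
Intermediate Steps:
$Z{\left(G,U \right)} = 2 U + G U^{2}$ ($Z{\left(G,U \right)} = G U U + 2 U = G U^{2} + 2 U = 2 U + G U^{2}$)
$\left(-29 - 78\right)^{2} + \left(Z{\left(38,-156 \right)} + 1134\right) = \left(-29 - 78\right)^{2} - \left(-1134 + 156 \left(2 + 38 \left(-156\right)\right)\right) = \left(-107\right)^{2} - \left(-1134 + 156 \left(2 - 5928\right)\right) = 11449 + \left(\left(-156\right) \left(-5926\right) + 1134\right) = 11449 + \left(924456 + 1134\right) = 11449 + 925590 = 937039$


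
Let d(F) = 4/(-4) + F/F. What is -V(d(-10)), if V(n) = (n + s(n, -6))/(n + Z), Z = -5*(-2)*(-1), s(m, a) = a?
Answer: -3/5 ≈ -0.60000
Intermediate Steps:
Z = -10 (Z = 10*(-1) = -10)
d(F) = 0 (d(F) = 4*(-1/4) + 1 = -1 + 1 = 0)
V(n) = (-6 + n)/(-10 + n) (V(n) = (n - 6)/(n - 10) = (-6 + n)/(-10 + n))
-V(d(-10)) = -(-6 + 0)/(-10 + 0) = -(-6)/(-10) = -(-1)*(-6)/10 = -1*3/5 = -3/5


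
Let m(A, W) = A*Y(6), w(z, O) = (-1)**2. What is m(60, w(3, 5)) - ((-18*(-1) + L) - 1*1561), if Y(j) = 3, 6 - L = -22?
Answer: 1695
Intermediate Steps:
L = 28 (L = 6 - 1*(-22) = 6 + 22 = 28)
w(z, O) = 1
m(A, W) = 3*A (m(A, W) = A*3 = 3*A)
m(60, w(3, 5)) - ((-18*(-1) + L) - 1*1561) = 3*60 - ((-18*(-1) + 28) - 1*1561) = 180 - ((18 + 28) - 1561) = 180 - (46 - 1561) = 180 - 1*(-1515) = 180 + 1515 = 1695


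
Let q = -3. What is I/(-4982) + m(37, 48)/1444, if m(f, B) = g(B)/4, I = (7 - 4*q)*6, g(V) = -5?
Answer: -341687/14388016 ≈ -0.023748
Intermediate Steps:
I = 114 (I = (7 - 4*(-3))*6 = (7 + 12)*6 = 19*6 = 114)
m(f, B) = -5/4
I/(-4982) + m(37, 48)/1444 = 114/(-4982) - 5/4/1444 = 114*(-1/4982) - 5/4*1/1444 = -57/2491 - 5/5776 = -341687/14388016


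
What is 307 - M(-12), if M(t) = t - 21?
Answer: 340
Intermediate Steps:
M(t) = -21 + t
307 - M(-12) = 307 - (-21 - 12) = 307 - 1*(-33) = 307 + 33 = 340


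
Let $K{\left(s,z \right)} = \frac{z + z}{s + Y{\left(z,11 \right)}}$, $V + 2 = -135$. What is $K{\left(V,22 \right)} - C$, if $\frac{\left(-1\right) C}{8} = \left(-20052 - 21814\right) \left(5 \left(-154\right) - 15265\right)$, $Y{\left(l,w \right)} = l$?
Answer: $\frac{617615605156}{115} \approx 5.3706 \cdot 10^{9}$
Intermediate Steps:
$V = -137$ ($V = -2 - 135 = -137$)
$K{\left(s,z \right)} = \frac{2 z}{s + z}$ ($K{\left(s,z \right)} = \frac{z + z}{s + z} = \frac{2 z}{s + z}$)
$C = -5370570480$ ($C = - 8 \left(-20052 - 21814\right) \left(5 \left(-154\right) - 15265\right) = - 8 \left(- 41866 \left(-770 - 15265\right)\right) = - 8 \left(\left(-41866\right) \left(-16035\right)\right) = \left(-8\right) 671321310 = -5370570480$)
$K{\left(V,22 \right)} - C = 2 \cdot 22 \frac{1}{-137 + 22} - -5370570480 = 2 \cdot 22 \frac{1}{-115} + 5370570480 = 2 \cdot 22 \left(- \frac{1}{115}\right) + 5370570480 = - \frac{44}{115} + 5370570480 = \frac{617615605156}{115}$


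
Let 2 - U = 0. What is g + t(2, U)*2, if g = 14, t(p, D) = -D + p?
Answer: 14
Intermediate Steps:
U = 2 (U = 2 - 1*0 = 2 + 0 = 2)
t(p, D) = p - D
g + t(2, U)*2 = 14 + (2 - 1*2)*2 = 14 + (2 - 2)*2 = 14 + 0*2 = 14 + 0 = 14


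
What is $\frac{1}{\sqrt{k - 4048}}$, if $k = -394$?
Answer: $- \frac{i \sqrt{4442}}{4442} \approx - 0.015004 i$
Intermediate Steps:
$\frac{1}{\sqrt{k - 4048}} = \frac{1}{\sqrt{-394 - 4048}} = \frac{1}{\sqrt{-4442}} = \frac{1}{i \sqrt{4442}} = - \frac{i \sqrt{4442}}{4442}$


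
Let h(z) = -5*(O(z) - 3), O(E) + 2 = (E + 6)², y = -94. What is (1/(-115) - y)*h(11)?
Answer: -3069756/23 ≈ -1.3347e+5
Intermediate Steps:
O(E) = -2 + (6 + E)² (O(E) = -2 + (E + 6)² = -2 + (6 + E)²)
h(z) = 25 - 5*(6 + z)² (h(z) = -5*((-2 + (6 + z)²) - 3) = -5*(-5 + (6 + z)²) = 25 - 5*(6 + z)²)
(1/(-115) - y)*h(11) = (1/(-115) - 1*(-94))*(25 - 5*(6 + 11)²) = (-1/115 + 94)*(25 - 5*17²) = 10809*(25 - 5*289)/115 = 10809*(25 - 1445)/115 = (10809/115)*(-1420) = -3069756/23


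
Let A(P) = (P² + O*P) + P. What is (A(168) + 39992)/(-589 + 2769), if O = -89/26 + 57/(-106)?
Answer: 107014/3445 ≈ 31.064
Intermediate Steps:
O = -2729/689 (O = -89*1/26 + 57*(-1/106) = -89/26 - 57/106 = -2729/689 ≈ -3.9608)
A(P) = P² - 2040*P/689 (A(P) = (P² - 2729*P/689) + P = P² - 2040*P/689)
(A(168) + 39992)/(-589 + 2769) = ((1/689)*168*(-2040 + 689*168) + 39992)/(-589 + 2769) = ((1/689)*168*(-2040 + 115752) + 39992)/2180 = ((1/689)*168*113712 + 39992)*(1/2180) = (19103616/689 + 39992)*(1/2180) = (46658104/689)*(1/2180) = 107014/3445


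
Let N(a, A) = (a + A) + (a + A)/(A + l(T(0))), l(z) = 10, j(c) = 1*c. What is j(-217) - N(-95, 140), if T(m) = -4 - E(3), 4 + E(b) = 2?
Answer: -2623/10 ≈ -262.30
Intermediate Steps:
E(b) = -2 (E(b) = -4 + 2 = -2)
j(c) = c
T(m) = -2 (T(m) = -4 - 1*(-2) = -4 + 2 = -2)
N(a, A) = A + a + (A + a)/(10 + A) (N(a, A) = (a + A) + (a + A)/(A + 10) = (A + a) + (A + a)/(10 + A) = A + a + (A + a)/(10 + A))
j(-217) - N(-95, 140) = -217 - (140**2 + 11*140 + 11*(-95) + 140*(-95))/(10 + 140) = -217 - (19600 + 1540 - 1045 - 13300)/150 = -217 - 6795/150 = -217 - 1*453/10 = -217 - 453/10 = -2623/10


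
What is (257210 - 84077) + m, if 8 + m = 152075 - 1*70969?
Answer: 254231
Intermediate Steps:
m = 81098 (m = -8 + (152075 - 1*70969) = -8 + (152075 - 70969) = -8 + 81106 = 81098)
(257210 - 84077) + m = (257210 - 84077) + 81098 = 173133 + 81098 = 254231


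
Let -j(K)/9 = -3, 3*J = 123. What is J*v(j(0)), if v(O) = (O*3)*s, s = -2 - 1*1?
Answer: -9963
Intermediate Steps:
J = 41 (J = (⅓)*123 = 41)
j(K) = 27 (j(K) = -9*(-3) = 27)
s = -3 (s = -2 - 1 = -3)
v(O) = -9*O (v(O) = (O*3)*(-3) = (3*O)*(-3) = -9*O)
J*v(j(0)) = 41*(-9*27) = 41*(-243) = -9963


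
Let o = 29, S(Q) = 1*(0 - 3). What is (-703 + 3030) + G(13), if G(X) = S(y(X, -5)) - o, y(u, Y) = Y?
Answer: 2295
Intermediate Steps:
S(Q) = -3 (S(Q) = 1*(-3) = -3)
G(X) = -32 (G(X) = -3 - 1*29 = -3 - 29 = -32)
(-703 + 3030) + G(13) = (-703 + 3030) - 32 = 2327 - 32 = 2295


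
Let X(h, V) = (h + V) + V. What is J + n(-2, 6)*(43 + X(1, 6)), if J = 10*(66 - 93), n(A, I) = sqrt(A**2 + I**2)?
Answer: -270 + 112*sqrt(10) ≈ 84.175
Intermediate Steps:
X(h, V) = h + 2*V (X(h, V) = (V + h) + V = h + 2*V)
J = -270 (J = 10*(-27) = -270)
J + n(-2, 6)*(43 + X(1, 6)) = -270 + sqrt((-2)**2 + 6**2)*(43 + (1 + 2*6)) = -270 + sqrt(4 + 36)*(43 + (1 + 12)) = -270 + sqrt(40)*(43 + 13) = -270 + (2*sqrt(10))*56 = -270 + 112*sqrt(10)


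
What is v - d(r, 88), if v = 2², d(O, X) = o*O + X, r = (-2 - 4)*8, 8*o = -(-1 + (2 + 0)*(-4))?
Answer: -30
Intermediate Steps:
o = 9/8 (o = (-(-1 + (2 + 0)*(-4)))/8 = (-(-1 + 2*(-4)))/8 = (-(-1 - 8))/8 = (-1*(-9))/8 = (⅛)*9 = 9/8 ≈ 1.1250)
r = -48 (r = -6*8 = -48)
d(O, X) = X + 9*O/8 (d(O, X) = 9*O/8 + X = X + 9*O/8)
v = 4
v - d(r, 88) = 4 - (88 + (9/8)*(-48)) = 4 - (88 - 54) = 4 - 1*34 = 4 - 34 = -30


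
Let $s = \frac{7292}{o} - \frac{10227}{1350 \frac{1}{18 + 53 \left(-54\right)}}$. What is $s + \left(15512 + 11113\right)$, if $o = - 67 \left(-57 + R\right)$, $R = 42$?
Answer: $\frac{242090107}{5025} \approx 48177.0$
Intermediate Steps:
$o = 1005$ ($o = - 67 \left(-57 + 42\right) = \left(-67\right) \left(-15\right) = 1005$)
$s = \frac{108299482}{5025}$ ($s = \frac{7292}{1005} - \frac{10227}{1350 \frac{1}{18 + 53 \left(-54\right)}} = 7292 \cdot \frac{1}{1005} - \frac{10227}{1350 \frac{1}{18 - 2862}} = \frac{7292}{1005} - \frac{10227}{1350 \frac{1}{-2844}} = \frac{7292}{1005} - \frac{10227}{1350 \left(- \frac{1}{2844}\right)} = \frac{7292}{1005} - \frac{10227}{- \frac{75}{158}} = \frac{7292}{1005} - - \frac{538622}{25} = \frac{7292}{1005} + \frac{538622}{25} = \frac{108299482}{5025} \approx 21552.0$)
$s + \left(15512 + 11113\right) = \frac{108299482}{5025} + \left(15512 + 11113\right) = \frac{108299482}{5025} + 26625 = \frac{242090107}{5025}$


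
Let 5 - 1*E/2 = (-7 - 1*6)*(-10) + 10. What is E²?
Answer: 72900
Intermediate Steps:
E = -270 (E = 10 - 2*((-7 - 1*6)*(-10) + 10) = 10 - 2*((-7 - 6)*(-10) + 10) = 10 - 2*(-13*(-10) + 10) = 10 - 2*(130 + 10) = 10 - 2*140 = 10 - 280 = -270)
E² = (-270)² = 72900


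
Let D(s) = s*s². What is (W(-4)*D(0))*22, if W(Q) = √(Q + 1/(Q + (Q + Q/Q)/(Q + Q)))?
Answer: 0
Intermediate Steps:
W(Q) = √(Q + 1/(Q + (1 + Q)/(2*Q))) (W(Q) = √(Q + 1/(Q + (Q + 1)/((2*Q)))) = √(Q + 1/(Q + (1 + Q)*(1/(2*Q)))) = √(Q + 1/(Q + (1 + Q)/(2*Q))))
D(s) = s³
(W(-4)*D(0))*22 = (√(-4*(3 - 4*(1 + 2*(-4)))/(1 - 4*(1 + 2*(-4))))*0³)*22 = (√(-4*(3 - 4*(1 - 8))/(1 - 4*(1 - 8)))*0)*22 = (√(-4*(3 - 4*(-7))/(1 - 4*(-7)))*0)*22 = (√(-4*(3 + 28)/(1 + 28))*0)*22 = (√(-4*31/29)*0)*22 = (√(-4*1/29*31)*0)*22 = (√(-124/29)*0)*22 = ((2*I*√899/29)*0)*22 = 0*22 = 0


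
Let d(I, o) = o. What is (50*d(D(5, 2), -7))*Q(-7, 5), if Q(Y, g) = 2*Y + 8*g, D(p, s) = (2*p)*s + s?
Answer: -9100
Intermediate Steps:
D(p, s) = s + 2*p*s (D(p, s) = 2*p*s + s = s + 2*p*s)
(50*d(D(5, 2), -7))*Q(-7, 5) = (50*(-7))*(2*(-7) + 8*5) = -350*(-14 + 40) = -350*26 = -9100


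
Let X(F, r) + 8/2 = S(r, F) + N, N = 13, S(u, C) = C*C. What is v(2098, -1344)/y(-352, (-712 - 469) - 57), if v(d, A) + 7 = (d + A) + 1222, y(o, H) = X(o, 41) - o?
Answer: 1969/124265 ≈ 0.015845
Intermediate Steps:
S(u, C) = C²
X(F, r) = 9 + F² (X(F, r) = -4 + (F² + 13) = -4 + (13 + F²) = 9 + F²)
y(o, H) = 9 + o² - o (y(o, H) = (9 + o²) - o = 9 + o² - o)
v(d, A) = 1215 + A + d (v(d, A) = -7 + ((d + A) + 1222) = -7 + ((A + d) + 1222) = -7 + (1222 + A + d) = 1215 + A + d)
v(2098, -1344)/y(-352, (-712 - 469) - 57) = (1215 - 1344 + 2098)/(9 + (-352)² - 1*(-352)) = 1969/(9 + 123904 + 352) = 1969/124265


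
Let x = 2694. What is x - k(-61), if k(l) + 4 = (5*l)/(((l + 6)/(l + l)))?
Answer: 37120/11 ≈ 3374.5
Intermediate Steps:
k(l) = -4 + 10*l**2/(6 + l) (k(l) = -4 + (5*l)/(((l + 6)/(l + l))) = -4 + (5*l)/(((6 + l)/((2*l)))) = -4 + (5*l)/(((6 + l)*(1/(2*l)))) = -4 + (5*l)/(((6 + l)/(2*l))) = -4 + (5*l)*(2*l/(6 + l)) = -4 + 10*l**2/(6 + l))
x - k(-61) = 2694 - 2*(-12 - 2*(-61) + 5*(-61)**2)/(6 - 61) = 2694 - 2*(-12 + 122 + 5*3721)/(-55) = 2694 - 2*(-1)*(-12 + 122 + 18605)/55 = 2694 - 2*(-1)*18715/55 = 2694 - 1*(-7486/11) = 2694 + 7486/11 = 37120/11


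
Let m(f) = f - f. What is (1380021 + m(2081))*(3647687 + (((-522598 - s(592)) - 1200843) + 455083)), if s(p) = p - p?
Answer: 3283523985909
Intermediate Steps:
m(f) = 0
s(p) = 0
(1380021 + m(2081))*(3647687 + (((-522598 - s(592)) - 1200843) + 455083)) = (1380021 + 0)*(3647687 + (((-522598 - 1*0) - 1200843) + 455083)) = 1380021*(3647687 + (((-522598 + 0) - 1200843) + 455083)) = 1380021*(3647687 + ((-522598 - 1200843) + 455083)) = 1380021*(3647687 + (-1723441 + 455083)) = 1380021*(3647687 - 1268358) = 1380021*2379329 = 3283523985909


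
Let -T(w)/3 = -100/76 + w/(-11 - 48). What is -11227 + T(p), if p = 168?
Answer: -12571466/1121 ≈ -11215.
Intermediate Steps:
T(w) = 75/19 + 3*w/59 (T(w) = -3*(-100/76 + w/(-11 - 48)) = -3*(-100*1/76 + w/(-59)) = -3*(-25/19 + w*(-1/59)) = -3*(-25/19 - w/59) = 75/19 + 3*w/59)
-11227 + T(p) = -11227 + (75/19 + (3/59)*168) = -11227 + (75/19 + 504/59) = -11227 + 14001/1121 = -12571466/1121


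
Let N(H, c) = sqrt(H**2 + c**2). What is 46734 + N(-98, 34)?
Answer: 46734 + 2*sqrt(2690) ≈ 46838.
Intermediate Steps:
46734 + N(-98, 34) = 46734 + sqrt((-98)**2 + 34**2) = 46734 + sqrt(9604 + 1156) = 46734 + sqrt(10760) = 46734 + 2*sqrt(2690)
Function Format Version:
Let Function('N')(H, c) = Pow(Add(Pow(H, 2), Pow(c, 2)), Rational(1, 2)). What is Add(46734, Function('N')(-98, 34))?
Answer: Add(46734, Mul(2, Pow(2690, Rational(1, 2)))) ≈ 46838.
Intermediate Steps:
Add(46734, Function('N')(-98, 34)) = Add(46734, Pow(Add(Pow(-98, 2), Pow(34, 2)), Rational(1, 2))) = Add(46734, Pow(Add(9604, 1156), Rational(1, 2))) = Add(46734, Pow(10760, Rational(1, 2))) = Add(46734, Mul(2, Pow(2690, Rational(1, 2))))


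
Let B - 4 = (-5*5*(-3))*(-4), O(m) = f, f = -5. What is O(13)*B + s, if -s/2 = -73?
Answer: 1626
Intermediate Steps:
s = 146 (s = -2*(-73) = 146)
O(m) = -5
B = -296 (B = 4 + (-5*5*(-3))*(-4) = 4 - 25*(-3)*(-4) = 4 + 75*(-4) = 4 - 300 = -296)
O(13)*B + s = -5*(-296) + 146 = 1480 + 146 = 1626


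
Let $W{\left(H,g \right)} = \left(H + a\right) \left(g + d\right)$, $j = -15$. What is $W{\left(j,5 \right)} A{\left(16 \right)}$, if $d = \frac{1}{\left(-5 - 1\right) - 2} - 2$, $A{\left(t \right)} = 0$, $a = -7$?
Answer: $0$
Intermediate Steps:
$d = - \frac{17}{8}$ ($d = \frac{1}{-6 - 2} - 2 = \frac{1}{-8} - 2 = - \frac{1}{8} - 2 = - \frac{17}{8} \approx -2.125$)
$W{\left(H,g \right)} = \left(-7 + H\right) \left(- \frac{17}{8} + g\right)$ ($W{\left(H,g \right)} = \left(H - 7\right) \left(g - \frac{17}{8}\right) = \left(-7 + H\right) \left(- \frac{17}{8} + g\right)$)
$W{\left(j,5 \right)} A{\left(16 \right)} = \left(\frac{119}{8} - 35 - - \frac{255}{8} - 75\right) 0 = \left(\frac{119}{8} - 35 + \frac{255}{8} - 75\right) 0 = \left(- \frac{253}{4}\right) 0 = 0$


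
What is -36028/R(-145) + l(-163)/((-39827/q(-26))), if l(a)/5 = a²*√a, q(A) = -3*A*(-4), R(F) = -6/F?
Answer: -2612030/3 + 41447640*I*√163/39827 ≈ -8.7068e+5 + 13287.0*I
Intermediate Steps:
q(A) = 12*A
l(a) = 5*a^(5/2) (l(a) = 5*(a²*√a) = 5*a^(5/2))
-36028/R(-145) + l(-163)/((-39827/q(-26))) = -36028/((-6/(-145))) + (5*(-163)^(5/2))/((-39827/(12*(-26)))) = -36028/((-6*(-1/145))) + (5*(26569*I*√163))/((-39827/(-312))) = -36028/6/145 + (132845*I*√163)/((-39827*(-1/312))) = -36028*145/6 + (132845*I*√163)/(39827/312) = -2612030/3 + (132845*I*√163)*(312/39827) = -2612030/3 + 41447640*I*√163/39827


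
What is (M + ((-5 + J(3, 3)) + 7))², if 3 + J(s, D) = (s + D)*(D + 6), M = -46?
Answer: 49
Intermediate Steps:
J(s, D) = -3 + (6 + D)*(D + s) (J(s, D) = -3 + (s + D)*(D + 6) = -3 + (D + s)*(6 + D) = -3 + (6 + D)*(D + s))
(M + ((-5 + J(3, 3)) + 7))² = (-46 + ((-5 + (-3 + 3² + 6*3 + 6*3 + 3*3)) + 7))² = (-46 + ((-5 + (-3 + 9 + 18 + 18 + 9)) + 7))² = (-46 + ((-5 + 51) + 7))² = (-46 + (46 + 7))² = (-46 + 53)² = 7² = 49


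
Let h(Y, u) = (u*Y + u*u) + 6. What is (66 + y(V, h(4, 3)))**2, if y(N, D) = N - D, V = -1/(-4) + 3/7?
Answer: 1234321/784 ≈ 1574.4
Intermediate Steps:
h(Y, u) = 6 + u**2 + Y*u (h(Y, u) = (Y*u + u**2) + 6 = (u**2 + Y*u) + 6 = 6 + u**2 + Y*u)
V = 19/28 (V = -1*(-1/4) + 3*(1/7) = 1/4 + 3/7 = 19/28 ≈ 0.67857)
(66 + y(V, h(4, 3)))**2 = (66 + (19/28 - (6 + 3**2 + 4*3)))**2 = (66 + (19/28 - (6 + 9 + 12)))**2 = (66 + (19/28 - 1*27))**2 = (66 + (19/28 - 27))**2 = (66 - 737/28)**2 = (1111/28)**2 = 1234321/784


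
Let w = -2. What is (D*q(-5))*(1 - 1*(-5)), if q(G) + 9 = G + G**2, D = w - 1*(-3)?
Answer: 66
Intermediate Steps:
D = 1 (D = -2 - 1*(-3) = -2 + 3 = 1)
q(G) = -9 + G + G**2 (q(G) = -9 + (G + G**2) = -9 + G + G**2)
(D*q(-5))*(1 - 1*(-5)) = (1*(-9 - 5 + (-5)**2))*(1 - 1*(-5)) = (1*(-9 - 5 + 25))*(1 + 5) = (1*11)*6 = 11*6 = 66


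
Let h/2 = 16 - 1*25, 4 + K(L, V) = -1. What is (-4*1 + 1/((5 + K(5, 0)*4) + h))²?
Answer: 17689/1089 ≈ 16.243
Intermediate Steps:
K(L, V) = -5 (K(L, V) = -4 - 1 = -5)
h = -18 (h = 2*(16 - 1*25) = 2*(16 - 25) = 2*(-9) = -18)
(-4*1 + 1/((5 + K(5, 0)*4) + h))² = (-4*1 + 1/((5 - 5*4) - 18))² = (-4 + 1/((5 - 20) - 18))² = (-4 + 1/(-15 - 18))² = (-4 + 1/(-33))² = (-4 - 1/33)² = (-133/33)² = 17689/1089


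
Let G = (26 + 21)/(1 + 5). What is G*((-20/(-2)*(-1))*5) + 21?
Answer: -1112/3 ≈ -370.67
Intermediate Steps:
G = 47/6 ≈ 7.8333
G*((-20/(-2)*(-1))*5) + 21 = 47*((-20/(-2)*(-1))*5)/6 + 21 = 47*((-20*(-1)/2*(-1))*5)/6 + 21 = 47*((-4*(-5/2)*(-1))*5)/6 + 21 = 47*((10*(-1))*5)/6 + 21 = 47*(-10*5)/6 + 21 = (47/6)*(-50) + 21 = -1175/3 + 21 = -1112/3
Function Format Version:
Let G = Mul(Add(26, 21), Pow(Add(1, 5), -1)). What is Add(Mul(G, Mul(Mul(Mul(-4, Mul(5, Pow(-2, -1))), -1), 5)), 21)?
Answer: Rational(-1112, 3) ≈ -370.67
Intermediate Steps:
G = Rational(47, 6) (G = Mul(47, Pow(6, -1)) = Mul(47, Rational(1, 6)) = Rational(47, 6) ≈ 7.8333)
Add(Mul(G, Mul(Mul(Mul(-4, Mul(5, Pow(-2, -1))), -1), 5)), 21) = Add(Mul(Rational(47, 6), Mul(Mul(Mul(-4, Mul(5, Pow(-2, -1))), -1), 5)), 21) = Add(Mul(Rational(47, 6), Mul(Mul(Mul(-4, Mul(5, Rational(-1, 2))), -1), 5)), 21) = Add(Mul(Rational(47, 6), Mul(Mul(Mul(-4, Rational(-5, 2)), -1), 5)), 21) = Add(Mul(Rational(47, 6), Mul(Mul(10, -1), 5)), 21) = Add(Mul(Rational(47, 6), Mul(-10, 5)), 21) = Add(Mul(Rational(47, 6), -50), 21) = Add(Rational(-1175, 3), 21) = Rational(-1112, 3)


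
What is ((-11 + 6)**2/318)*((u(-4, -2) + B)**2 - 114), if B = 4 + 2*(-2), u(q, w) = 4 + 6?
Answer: -175/159 ≈ -1.1006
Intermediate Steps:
u(q, w) = 10
B = 0 (B = 4 - 4 = 0)
((-11 + 6)**2/318)*((u(-4, -2) + B)**2 - 114) = ((-11 + 6)**2/318)*((10 + 0)**2 - 114) = ((-5)**2*(1/318))*(10**2 - 114) = (25*(1/318))*(100 - 114) = (25/318)*(-14) = -175/159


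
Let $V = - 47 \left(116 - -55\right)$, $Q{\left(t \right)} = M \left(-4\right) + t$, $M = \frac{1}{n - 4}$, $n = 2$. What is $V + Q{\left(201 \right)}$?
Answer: $-7834$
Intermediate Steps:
$M = - \frac{1}{2}$ ($M = \frac{1}{2 - 4} = \frac{1}{-2} = - \frac{1}{2} \approx -0.5$)
$Q{\left(t \right)} = 2 + t$ ($Q{\left(t \right)} = \left(- \frac{1}{2}\right) \left(-4\right) + t = 2 + t$)
$V = -8037$ ($V = - 47 \left(116 + 55\right) = \left(-47\right) 171 = -8037$)
$V + Q{\left(201 \right)} = -8037 + \left(2 + 201\right) = -8037 + 203 = -7834$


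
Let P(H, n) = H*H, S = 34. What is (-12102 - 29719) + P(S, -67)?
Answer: -40665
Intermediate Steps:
P(H, n) = H²
(-12102 - 29719) + P(S, -67) = (-12102 - 29719) + 34² = -41821 + 1156 = -40665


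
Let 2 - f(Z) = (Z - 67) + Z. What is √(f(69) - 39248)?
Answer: I*√39317 ≈ 198.29*I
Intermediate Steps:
f(Z) = 69 - 2*Z (f(Z) = 2 - ((Z - 67) + Z) = 2 - ((-67 + Z) + Z) = 2 - (-67 + 2*Z) = 2 + (67 - 2*Z) = 69 - 2*Z)
√(f(69) - 39248) = √((69 - 2*69) - 39248) = √((69 - 138) - 39248) = √(-69 - 39248) = √(-39317) = I*√39317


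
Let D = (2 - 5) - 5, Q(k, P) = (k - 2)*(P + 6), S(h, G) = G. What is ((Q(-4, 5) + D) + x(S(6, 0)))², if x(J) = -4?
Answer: 6084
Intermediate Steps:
Q(k, P) = (-2 + k)*(6 + P)
D = -8 (D = -3 - 5 = -8)
((Q(-4, 5) + D) + x(S(6, 0)))² = (((-12 - 2*5 + 6*(-4) + 5*(-4)) - 8) - 4)² = (((-12 - 10 - 24 - 20) - 8) - 4)² = ((-66 - 8) - 4)² = (-74 - 4)² = (-78)² = 6084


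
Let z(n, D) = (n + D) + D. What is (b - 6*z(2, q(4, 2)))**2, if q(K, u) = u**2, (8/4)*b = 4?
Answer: 3364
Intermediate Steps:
b = 2 (b = (1/2)*4 = 2)
z(n, D) = n + 2*D (z(n, D) = (D + n) + D = n + 2*D)
(b - 6*z(2, q(4, 2)))**2 = (2 - 6*(2 + 2*2**2))**2 = (2 - 6*(2 + 2*4))**2 = (2 - 6*(2 + 8))**2 = (2 - 6*10)**2 = (2 - 60)**2 = (-58)**2 = 3364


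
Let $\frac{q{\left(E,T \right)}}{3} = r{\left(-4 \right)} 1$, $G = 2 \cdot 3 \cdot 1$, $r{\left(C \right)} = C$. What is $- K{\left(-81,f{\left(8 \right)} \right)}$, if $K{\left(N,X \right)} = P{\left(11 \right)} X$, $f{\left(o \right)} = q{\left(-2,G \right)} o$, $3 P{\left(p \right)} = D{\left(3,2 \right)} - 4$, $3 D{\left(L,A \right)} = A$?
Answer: $- \frac{320}{3} \approx -106.67$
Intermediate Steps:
$G = 6$ ($G = 6 \cdot 1 = 6$)
$D{\left(L,A \right)} = \frac{A}{3}$
$q{\left(E,T \right)} = -12$ ($q{\left(E,T \right)} = 3 \left(\left(-4\right) 1\right) = 3 \left(-4\right) = -12$)
$P{\left(p \right)} = - \frac{10}{9}$ ($P{\left(p \right)} = \frac{\frac{1}{3} \cdot 2 - 4}{3} = \frac{\frac{2}{3} - 4}{3} = \frac{1}{3} \left(- \frac{10}{3}\right) = - \frac{10}{9}$)
$f{\left(o \right)} = - 12 o$
$K{\left(N,X \right)} = - \frac{10 X}{9}$
$- K{\left(-81,f{\left(8 \right)} \right)} = - \frac{\left(-10\right) \left(\left(-12\right) 8\right)}{9} = - \frac{\left(-10\right) \left(-96\right)}{9} = \left(-1\right) \frac{320}{3} = - \frac{320}{3}$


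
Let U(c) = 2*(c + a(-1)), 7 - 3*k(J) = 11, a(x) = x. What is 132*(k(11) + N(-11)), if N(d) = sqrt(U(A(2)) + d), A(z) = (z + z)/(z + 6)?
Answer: -176 + 264*I*sqrt(3) ≈ -176.0 + 457.26*I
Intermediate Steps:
A(z) = 2*z/(6 + z) (A(z) = (2*z)/(6 + z) = 2*z/(6 + z))
k(J) = -4/3 (k(J) = 7/3 - 1/3*11 = 7/3 - 11/3 = -4/3)
U(c) = -2 + 2*c (U(c) = 2*(c - 1) = 2*(-1 + c) = -2 + 2*c)
N(d) = sqrt(-1 + d) (N(d) = sqrt((-2 + 2*(2*2/(6 + 2))) + d) = sqrt((-2 + 2*(2*2/8)) + d) = sqrt((-2 + 2*(2*2*(1/8))) + d) = sqrt((-2 + 2*(1/2)) + d) = sqrt((-2 + 1) + d) = sqrt(-1 + d))
132*(k(11) + N(-11)) = 132*(-4/3 + sqrt(-1 - 11)) = 132*(-4/3 + sqrt(-12)) = 132*(-4/3 + 2*I*sqrt(3)) = -176 + 264*I*sqrt(3)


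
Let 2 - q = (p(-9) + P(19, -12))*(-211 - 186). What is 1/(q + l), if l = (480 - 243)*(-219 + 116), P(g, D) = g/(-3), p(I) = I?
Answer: -3/91489 ≈ -3.2791e-5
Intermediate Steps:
P(g, D) = -g/3 (P(g, D) = g*(-⅓) = -g/3)
q = -18256/3 (q = 2 - (-9 - ⅓*19)*(-211 - 186) = 2 - (-9 - 19/3)*(-397) = 2 - (-46)*(-397)/3 = 2 - 1*18262/3 = 2 - 18262/3 = -18256/3 ≈ -6085.3)
l = -24411 (l = 237*(-103) = -24411)
1/(q + l) = 1/(-18256/3 - 24411) = 1/(-91489/3) = -3/91489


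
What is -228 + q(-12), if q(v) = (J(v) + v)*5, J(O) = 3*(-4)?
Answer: -348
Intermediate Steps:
J(O) = -12
q(v) = -60 + 5*v (q(v) = (-12 + v)*5 = -60 + 5*v)
-228 + q(-12) = -228 + (-60 + 5*(-12)) = -228 + (-60 - 60) = -228 - 120 = -348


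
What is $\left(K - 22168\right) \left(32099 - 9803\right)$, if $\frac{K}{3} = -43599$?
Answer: $-3410507640$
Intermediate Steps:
$K = -130797$ ($K = 3 \left(-43599\right) = -130797$)
$\left(K - 22168\right) \left(32099 - 9803\right) = \left(-130797 - 22168\right) \left(32099 - 9803\right) = \left(-152965\right) 22296 = -3410507640$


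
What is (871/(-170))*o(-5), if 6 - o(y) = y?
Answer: -9581/170 ≈ -56.359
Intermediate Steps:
o(y) = 6 - y
(871/(-170))*o(-5) = (871/(-170))*(6 - 1*(-5)) = (871*(-1/170))*(6 + 5) = -871/170*11 = -9581/170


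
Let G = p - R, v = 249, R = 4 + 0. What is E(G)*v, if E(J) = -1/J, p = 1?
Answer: 83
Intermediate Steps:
R = 4
G = -3 (G = 1 - 1*4 = 1 - 4 = -3)
E(G)*v = -1/(-3)*249 = -1*(-⅓)*249 = (⅓)*249 = 83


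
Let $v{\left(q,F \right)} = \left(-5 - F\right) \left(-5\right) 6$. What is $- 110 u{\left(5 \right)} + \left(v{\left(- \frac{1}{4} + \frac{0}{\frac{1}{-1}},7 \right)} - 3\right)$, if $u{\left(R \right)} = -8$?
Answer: $1237$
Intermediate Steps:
$v{\left(q,F \right)} = 150 + 30 F$ ($v{\left(q,F \right)} = \left(25 + 5 F\right) 6 = 150 + 30 F$)
$- 110 u{\left(5 \right)} + \left(v{\left(- \frac{1}{4} + \frac{0}{\frac{1}{-1}},7 \right)} - 3\right) = \left(-110\right) \left(-8\right) + \left(\left(150 + 30 \cdot 7\right) - 3\right) = 880 + \left(\left(150 + 210\right) - 3\right) = 880 + \left(360 - 3\right) = 880 + 357 = 1237$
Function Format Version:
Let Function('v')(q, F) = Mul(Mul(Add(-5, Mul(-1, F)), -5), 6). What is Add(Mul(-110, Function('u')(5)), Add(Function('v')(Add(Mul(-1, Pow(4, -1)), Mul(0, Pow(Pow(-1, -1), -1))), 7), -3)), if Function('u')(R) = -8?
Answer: 1237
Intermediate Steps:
Function('v')(q, F) = Add(150, Mul(30, F)) (Function('v')(q, F) = Mul(Add(25, Mul(5, F)), 6) = Add(150, Mul(30, F)))
Add(Mul(-110, Function('u')(5)), Add(Function('v')(Add(Mul(-1, Pow(4, -1)), Mul(0, Pow(Pow(-1, -1), -1))), 7), -3)) = Add(Mul(-110, -8), Add(Add(150, Mul(30, 7)), -3)) = Add(880, Add(Add(150, 210), -3)) = Add(880, Add(360, -3)) = Add(880, 357) = 1237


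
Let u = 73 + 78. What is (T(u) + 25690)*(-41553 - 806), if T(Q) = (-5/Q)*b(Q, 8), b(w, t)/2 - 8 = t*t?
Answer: -164288110730/151 ≈ -1.0880e+9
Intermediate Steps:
b(w, t) = 16 + 2*t**2 (b(w, t) = 16 + 2*(t*t) = 16 + 2*t**2)
u = 151
T(Q) = -720/Q (T(Q) = (-5/Q)*(16 + 2*8**2) = (-5/Q)*(16 + 2*64) = (-5/Q)*(16 + 128) = -5/Q*144 = -720/Q)
(T(u) + 25690)*(-41553 - 806) = (-720/151 + 25690)*(-41553 - 806) = (-720*1/151 + 25690)*(-42359) = (-720/151 + 25690)*(-42359) = (3878470/151)*(-42359) = -164288110730/151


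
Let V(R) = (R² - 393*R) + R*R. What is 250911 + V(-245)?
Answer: 467246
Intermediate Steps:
V(R) = -393*R + 2*R² (V(R) = (R² - 393*R) + R² = -393*R + 2*R²)
250911 + V(-245) = 250911 - 245*(-393 + 2*(-245)) = 250911 - 245*(-393 - 490) = 250911 - 245*(-883) = 250911 + 216335 = 467246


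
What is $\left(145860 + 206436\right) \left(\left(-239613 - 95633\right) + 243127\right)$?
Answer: $-32453155224$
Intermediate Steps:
$\left(145860 + 206436\right) \left(\left(-239613 - 95633\right) + 243127\right) = 352296 \left(-335246 + 243127\right) = 352296 \left(-92119\right) = -32453155224$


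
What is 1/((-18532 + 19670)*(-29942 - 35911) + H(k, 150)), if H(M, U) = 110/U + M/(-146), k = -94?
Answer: -1095/82060080322 ≈ -1.3344e-8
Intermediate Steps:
H(M, U) = 110/U - M/146 (H(M, U) = 110/U + M*(-1/146) = 110/U - M/146)
1/((-18532 + 19670)*(-29942 - 35911) + H(k, 150)) = 1/((-18532 + 19670)*(-29942 - 35911) + (110/150 - 1/146*(-94))) = 1/(1138*(-65853) + (110*(1/150) + 47/73)) = 1/(-74940714 + (11/15 + 47/73)) = 1/(-74940714 + 1508/1095) = 1/(-82060080322/1095) = -1095/82060080322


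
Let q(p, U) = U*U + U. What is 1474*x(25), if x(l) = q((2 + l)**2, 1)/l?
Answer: 2948/25 ≈ 117.92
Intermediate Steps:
q(p, U) = U + U**2 (q(p, U) = U**2 + U = U + U**2)
x(l) = 2/l (x(l) = (1*(1 + 1))/l = (1*2)/l = 2/l)
1474*x(25) = 1474*(2/25) = 2948/25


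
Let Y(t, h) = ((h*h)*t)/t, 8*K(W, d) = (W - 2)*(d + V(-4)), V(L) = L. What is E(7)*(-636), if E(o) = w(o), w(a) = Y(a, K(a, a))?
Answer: -35775/16 ≈ -2235.9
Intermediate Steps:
K(W, d) = (-4 + d)*(-2 + W)/8 (K(W, d) = ((W - 2)*(d - 4))/8 = ((-2 + W)*(-4 + d))/8 = ((-4 + d)*(-2 + W))/8 = (-4 + d)*(-2 + W)/8)
Y(t, h) = h² (Y(t, h) = (h²*t)/t = (t*h²)/t = h²)
w(a) = (1 - 3*a/4 + a²/8)² (w(a) = (1 - a/2 - a/4 + a*a/8)² = (1 - a/2 - a/4 + a²/8)² = (1 - 3*a/4 + a²/8)²)
E(o) = (8 + o² - 6*o)²/64
E(7)*(-636) = ((8 + 7² - 6*7)²/64)*(-636) = ((8 + 49 - 42)²/64)*(-636) = ((1/64)*15²)*(-636) = ((1/64)*225)*(-636) = (225/64)*(-636) = -35775/16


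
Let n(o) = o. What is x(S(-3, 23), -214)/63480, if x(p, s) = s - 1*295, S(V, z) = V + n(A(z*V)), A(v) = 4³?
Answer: -509/63480 ≈ -0.0080183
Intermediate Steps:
A(v) = 64
S(V, z) = 64 + V (S(V, z) = V + 64 = 64 + V)
x(p, s) = -295 + s (x(p, s) = s - 295 = -295 + s)
x(S(-3, 23), -214)/63480 = (-295 - 214)/63480 = -509*1/63480 = -509/63480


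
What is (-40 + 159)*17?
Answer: 2023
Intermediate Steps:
(-40 + 159)*17 = 119*17 = 2023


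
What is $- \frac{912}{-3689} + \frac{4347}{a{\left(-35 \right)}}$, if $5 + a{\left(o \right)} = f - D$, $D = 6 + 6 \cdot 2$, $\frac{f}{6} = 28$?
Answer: $\frac{16168323}{534905} \approx 30.227$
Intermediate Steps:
$f = 168$ ($f = 6 \cdot 28 = 168$)
$D = 18$ ($D = 6 + 12 = 18$)
$a{\left(o \right)} = 145$ ($a{\left(o \right)} = -5 + \left(168 - 18\right) = -5 + 150 = 145$)
$- \frac{912}{-3689} + \frac{4347}{a{\left(-35 \right)}} = - \frac{912}{-3689} + \frac{4347}{145} = \left(-912\right) \left(- \frac{1}{3689}\right) + 4347 \cdot \frac{1}{145} = \frac{912}{3689} + \frac{4347}{145} = \frac{16168323}{534905}$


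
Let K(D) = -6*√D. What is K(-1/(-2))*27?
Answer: -81*√2 ≈ -114.55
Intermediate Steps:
K(-1/(-2))*27 = -6*√(-1/(-2))*27 = -6*√(½)*27 = -3*√2*27 = -81*√2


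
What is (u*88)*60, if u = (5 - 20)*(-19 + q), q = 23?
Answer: -316800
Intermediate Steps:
u = -60 (u = (5 - 20)*(-19 + 23) = -15*4 = -60)
(u*88)*60 = -60*88*60 = -5280*60 = -316800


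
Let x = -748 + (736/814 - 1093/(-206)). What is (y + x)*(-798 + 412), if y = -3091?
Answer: 62020314347/41921 ≈ 1.4795e+6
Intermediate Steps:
x = -62193157/83842 (x = -748 + (736*(1/814) - 1093*(-1/206)) = -748 + (368/407 + 1093/206) = -748 + 520659/83842 = -62193157/83842 ≈ -741.79)
(y + x)*(-798 + 412) = (-3091 - 62193157/83842)*(-798 + 412) = -321348779/83842*(-386) = 62020314347/41921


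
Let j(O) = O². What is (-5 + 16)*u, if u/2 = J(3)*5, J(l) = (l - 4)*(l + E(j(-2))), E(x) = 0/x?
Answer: -330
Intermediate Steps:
E(x) = 0
J(l) = l*(-4 + l) (J(l) = (l - 4)*(l + 0) = (-4 + l)*l = l*(-4 + l))
u = -30 (u = 2*((3*(-4 + 3))*5) = 2*((3*(-1))*5) = 2*(-3*5) = 2*(-15) = -30)
(-5 + 16)*u = (-5 + 16)*(-30) = 11*(-30) = -330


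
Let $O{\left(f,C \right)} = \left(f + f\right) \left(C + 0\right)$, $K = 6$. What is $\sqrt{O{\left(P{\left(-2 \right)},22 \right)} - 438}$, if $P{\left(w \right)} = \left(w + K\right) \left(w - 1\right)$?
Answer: $i \sqrt{966} \approx 31.081 i$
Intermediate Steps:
$P{\left(w \right)} = \left(-1 + w\right) \left(6 + w\right)$ ($P{\left(w \right)} = \left(w + 6\right) \left(w - 1\right) = \left(6 + w\right) \left(-1 + w\right) = \left(-1 + w\right) \left(6 + w\right)$)
$O{\left(f,C \right)} = 2 C f$ ($O{\left(f,C \right)} = 2 f C = 2 C f$)
$\sqrt{O{\left(P{\left(-2 \right)},22 \right)} - 438} = \sqrt{2 \cdot 22 \left(-6 + \left(-2\right)^{2} + 5 \left(-2\right)\right) - 438} = \sqrt{2 \cdot 22 \left(-6 + 4 - 10\right) - 438} = \sqrt{2 \cdot 22 \left(-12\right) - 438} = \sqrt{-528 - 438} = \sqrt{-966} = i \sqrt{966}$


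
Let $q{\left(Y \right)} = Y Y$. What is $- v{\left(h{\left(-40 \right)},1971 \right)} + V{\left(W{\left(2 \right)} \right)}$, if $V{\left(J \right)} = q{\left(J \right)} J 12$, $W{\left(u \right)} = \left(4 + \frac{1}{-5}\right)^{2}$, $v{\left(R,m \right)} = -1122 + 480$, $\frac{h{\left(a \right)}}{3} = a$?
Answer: $\frac{574581822}{15625} \approx 36773.0$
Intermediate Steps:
$h{\left(a \right)} = 3 a$
$v{\left(R,m \right)} = -642$
$q{\left(Y \right)} = Y^{2}$
$W{\left(u \right)} = \frac{361}{25}$ ($W{\left(u \right)} = \left(4 - \frac{1}{5}\right)^{2} = \left(\frac{19}{5}\right)^{2} = \frac{361}{25}$)
$V{\left(J \right)} = 12 J^{3}$ ($V{\left(J \right)} = J^{2} J 12 = J^{3} \cdot 12 = 12 J^{3}$)
$- v{\left(h{\left(-40 \right)},1971 \right)} + V{\left(W{\left(2 \right)} \right)} = \left(-1\right) \left(-642\right) + 12 \left(\frac{361}{25}\right)^{3} = 642 + 12 \cdot \frac{47045881}{15625} = 642 + \frac{564550572}{15625} = \frac{574581822}{15625}$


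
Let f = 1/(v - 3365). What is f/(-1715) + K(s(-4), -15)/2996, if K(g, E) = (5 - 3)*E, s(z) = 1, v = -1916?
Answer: -19407461/1938179810 ≈ -0.010013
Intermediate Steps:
f = -1/5281 (f = 1/(-1916 - 3365) = 1/(-5281) = -1/5281 ≈ -0.00018936)
K(g, E) = 2*E
f/(-1715) + K(s(-4), -15)/2996 = -1/5281/(-1715) + (2*(-15))/2996 = -1/5281*(-1/1715) - 30*1/2996 = 1/9056915 - 15/1498 = -19407461/1938179810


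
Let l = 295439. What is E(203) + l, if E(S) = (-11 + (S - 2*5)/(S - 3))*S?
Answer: 58680379/200 ≈ 2.9340e+5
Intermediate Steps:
E(S) = S*(-11 + (-10 + S)/(-3 + S)) (E(S) = (-11 + (S - 10)/(-3 + S))*S = (-11 + (-10 + S)/(-3 + S))*S = S*(-11 + (-10 + S)/(-3 + S)))
E(203) + l = 203*(23 - 10*203)/(-3 + 203) + 295439 = 203*(23 - 2030)/200 + 295439 = 203*(1/200)*(-2007) + 295439 = -407421/200 + 295439 = 58680379/200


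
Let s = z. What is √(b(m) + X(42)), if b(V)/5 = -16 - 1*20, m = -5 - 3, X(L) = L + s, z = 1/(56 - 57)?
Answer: I*√139 ≈ 11.79*I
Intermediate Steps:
z = -1 (z = 1/(-1) = -1)
s = -1
X(L) = -1 + L (X(L) = L - 1 = -1 + L)
m = -8
b(V) = -180 (b(V) = 5*(-16 - 1*20) = 5*(-16 - 20) = 5*(-36) = -180)
√(b(m) + X(42)) = √(-180 + (-1 + 42)) = √(-180 + 41) = √(-139) = I*√139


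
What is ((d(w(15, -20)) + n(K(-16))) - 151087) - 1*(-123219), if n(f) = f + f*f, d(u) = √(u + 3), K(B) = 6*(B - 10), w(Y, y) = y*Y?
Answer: -3688 + 3*I*√33 ≈ -3688.0 + 17.234*I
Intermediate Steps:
w(Y, y) = Y*y
K(B) = -60 + 6*B (K(B) = 6*(-10 + B) = -60 + 6*B)
d(u) = √(3 + u)
n(f) = f + f²
((d(w(15, -20)) + n(K(-16))) - 151087) - 1*(-123219) = ((√(3 + 15*(-20)) + (-60 + 6*(-16))*(1 + (-60 + 6*(-16)))) - 151087) - 1*(-123219) = ((√(3 - 300) + (-60 - 96)*(1 + (-60 - 96))) - 151087) + 123219 = ((√(-297) - 156*(1 - 156)) - 151087) + 123219 = ((3*I*√33 - 156*(-155)) - 151087) + 123219 = ((3*I*√33 + 24180) - 151087) + 123219 = ((24180 + 3*I*√33) - 151087) + 123219 = (-126907 + 3*I*√33) + 123219 = -3688 + 3*I*√33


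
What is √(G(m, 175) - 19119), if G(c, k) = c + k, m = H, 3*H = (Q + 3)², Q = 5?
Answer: 8*I*√2661/3 ≈ 137.56*I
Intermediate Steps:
H = 64/3 (H = (5 + 3)²/3 = (⅓)*8² = (⅓)*64 = 64/3 ≈ 21.333)
m = 64/3 ≈ 21.333
√(G(m, 175) - 19119) = √((64/3 + 175) - 19119) = √(589/3 - 19119) = √(-56768/3) = 8*I*√2661/3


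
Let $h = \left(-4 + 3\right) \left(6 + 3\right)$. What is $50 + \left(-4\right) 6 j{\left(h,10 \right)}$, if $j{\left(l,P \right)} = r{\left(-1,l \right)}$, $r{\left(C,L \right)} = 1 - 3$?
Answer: $98$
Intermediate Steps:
$h = -9$ ($h = \left(-1\right) 9 = -9$)
$r{\left(C,L \right)} = -2$
$j{\left(l,P \right)} = -2$
$50 + \left(-4\right) 6 j{\left(h,10 \right)} = 50 + \left(-4\right) 6 \left(-2\right) = 50 - -48 = 50 + 48 = 98$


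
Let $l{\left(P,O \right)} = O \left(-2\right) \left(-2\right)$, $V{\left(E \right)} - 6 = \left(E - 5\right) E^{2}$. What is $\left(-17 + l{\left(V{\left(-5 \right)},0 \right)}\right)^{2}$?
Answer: $289$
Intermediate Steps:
$V{\left(E \right)} = 6 + E^{2} \left(-5 + E\right)$ ($V{\left(E \right)} = 6 + \left(E - 5\right) E^{2} = 6 + \left(-5 + E\right) E^{2} = 6 + E^{2} \left(-5 + E\right)$)
$l{\left(P,O \right)} = 4 O$ ($l{\left(P,O \right)} = - 2 O \left(-2\right) = 4 O$)
$\left(-17 + l{\left(V{\left(-5 \right)},0 \right)}\right)^{2} = \left(-17 + 4 \cdot 0\right)^{2} = \left(-17 + 0\right)^{2} = \left(-17\right)^{2} = 289$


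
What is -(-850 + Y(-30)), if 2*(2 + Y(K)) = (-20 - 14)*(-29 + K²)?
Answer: 15659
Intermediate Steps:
Y(K) = 491 - 17*K² (Y(K) = -2 + ((-20 - 14)*(-29 + K²))/2 = -2 + (-34*(-29 + K²))/2 = -2 + (986 - 34*K²)/2 = -2 + (493 - 17*K²) = 491 - 17*K²)
-(-850 + Y(-30)) = -(-850 + (491 - 17*(-30)²)) = -(-850 + (491 - 17*900)) = -(-850 + (491 - 15300)) = -(-850 - 14809) = -1*(-15659) = 15659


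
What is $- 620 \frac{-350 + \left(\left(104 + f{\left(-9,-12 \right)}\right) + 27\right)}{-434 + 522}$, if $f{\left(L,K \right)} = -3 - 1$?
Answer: $\frac{34565}{22} \approx 1571.1$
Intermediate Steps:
$f{\left(L,K \right)} = -4$
$- 620 \frac{-350 + \left(\left(104 + f{\left(-9,-12 \right)}\right) + 27\right)}{-434 + 522} = - 620 \frac{-350 + \left(\left(104 - 4\right) + 27\right)}{-434 + 522} = - 620 \frac{-350 + \left(100 + 27\right)}{88} = - 620 \left(-350 + 127\right) \frac{1}{88} = - 620 \left(\left(-223\right) \frac{1}{88}\right) = \left(-620\right) \left(- \frac{223}{88}\right) = \frac{34565}{22}$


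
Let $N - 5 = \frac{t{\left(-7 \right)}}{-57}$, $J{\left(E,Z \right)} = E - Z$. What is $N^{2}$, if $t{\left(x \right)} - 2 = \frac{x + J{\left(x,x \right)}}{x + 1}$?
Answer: $\frac{7921}{324} \approx 24.448$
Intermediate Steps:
$t{\left(x \right)} = 2 + \frac{x}{1 + x}$ ($t{\left(x \right)} = 2 + \frac{x + \left(x - x\right)}{x + 1} = 2 + \frac{x + 0}{1 + x} = 2 + \frac{x}{1 + x}$)
$N = \frac{89}{18}$ ($N = 5 + \frac{\frac{1}{1 - 7} \left(2 + 3 \left(-7\right)\right)}{-57} = 5 + \frac{2 - 21}{-6} \left(- \frac{1}{57}\right) = 5 + \left(- \frac{1}{6}\right) \left(-19\right) \left(- \frac{1}{57}\right) = 5 + \frac{19}{6} \left(- \frac{1}{57}\right) = 5 - \frac{1}{18} = \frac{89}{18} \approx 4.9444$)
$N^{2} = \left(\frac{89}{18}\right)^{2} = \frac{7921}{324}$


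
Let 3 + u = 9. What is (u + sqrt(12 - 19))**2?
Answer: (6 + I*sqrt(7))**2 ≈ 29.0 + 31.749*I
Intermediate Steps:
u = 6 (u = -3 + 9 = 6)
(u + sqrt(12 - 19))**2 = (6 + sqrt(12 - 19))**2 = (6 + sqrt(-7))**2 = (6 + I*sqrt(7))**2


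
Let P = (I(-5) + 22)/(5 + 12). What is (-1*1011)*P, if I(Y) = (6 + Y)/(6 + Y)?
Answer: -23253/17 ≈ -1367.8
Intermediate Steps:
I(Y) = 1
P = 23/17 (P = (1 + 22)/(5 + 12) = 23/17 ≈ 1.3529)
(-1*1011)*P = -1*1011*(23/17) = -1011*23/17 = -23253/17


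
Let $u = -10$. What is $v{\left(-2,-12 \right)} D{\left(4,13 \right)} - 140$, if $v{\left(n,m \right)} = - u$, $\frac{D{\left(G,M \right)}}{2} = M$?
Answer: $120$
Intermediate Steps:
$D{\left(G,M \right)} = 2 M$
$v{\left(n,m \right)} = 10$ ($v{\left(n,m \right)} = \left(-1\right) \left(-10\right) = 10$)
$v{\left(-2,-12 \right)} D{\left(4,13 \right)} - 140 = 10 \cdot 2 \cdot 13 - 140 = 10 \cdot 26 - 140 = 260 - 140 = 120$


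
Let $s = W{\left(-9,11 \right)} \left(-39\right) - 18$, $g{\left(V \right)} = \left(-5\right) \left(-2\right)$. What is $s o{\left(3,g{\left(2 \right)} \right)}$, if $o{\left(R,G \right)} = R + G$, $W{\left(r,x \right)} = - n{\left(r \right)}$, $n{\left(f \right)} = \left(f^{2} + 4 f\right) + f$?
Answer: $18018$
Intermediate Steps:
$n{\left(f \right)} = f^{2} + 5 f$
$g{\left(V \right)} = 10$
$W{\left(r,x \right)} = - r \left(5 + r\right)$
$o{\left(R,G \right)} = G + R$
$s = 1386$ ($s = \left(-1\right) \left(-9\right) \left(5 - 9\right) \left(-39\right) - 18 = \left(-1\right) \left(-9\right) \left(-4\right) \left(-39\right) - 18 = \left(-36\right) \left(-39\right) - 18 = 1404 - 18 = 1386$)
$s o{\left(3,g{\left(2 \right)} \right)} = 1386 \left(10 + 3\right) = 1386 \cdot 13 = 18018$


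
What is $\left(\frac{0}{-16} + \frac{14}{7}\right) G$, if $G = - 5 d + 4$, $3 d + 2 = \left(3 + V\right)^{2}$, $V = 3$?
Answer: $- \frac{316}{3} \approx -105.33$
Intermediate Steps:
$d = \frac{34}{3}$ ($d = - \frac{2}{3} + \frac{\left(3 + 3\right)^{2}}{3} = - \frac{2}{3} + \frac{6^{2}}{3} = - \frac{2}{3} + \frac{1}{3} \cdot 36 = - \frac{2}{3} + 12 = \frac{34}{3} \approx 11.333$)
$G = - \frac{158}{3}$ ($G = \left(-5\right) \frac{34}{3} + 4 = - \frac{170}{3} + 4 = - \frac{158}{3} \approx -52.667$)
$\left(\frac{0}{-16} + \frac{14}{7}\right) G = \left(\frac{0}{-16} + \frac{14}{7}\right) \left(- \frac{158}{3}\right) = \left(0 \left(- \frac{1}{16}\right) + 14 \cdot \frac{1}{7}\right) \left(- \frac{158}{3}\right) = \left(0 + 2\right) \left(- \frac{158}{3}\right) = 2 \left(- \frac{158}{3}\right) = - \frac{316}{3}$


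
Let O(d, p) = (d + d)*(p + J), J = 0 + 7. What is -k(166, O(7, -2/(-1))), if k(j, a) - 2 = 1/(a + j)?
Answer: -585/292 ≈ -2.0034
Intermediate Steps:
J = 7
O(d, p) = 2*d*(7 + p) (O(d, p) = (d + d)*(p + 7) = (2*d)*(7 + p) = 2*d*(7 + p))
k(j, a) = 2 + 1/(a + j)
-k(166, O(7, -2/(-1))) = -(1 + 2*(2*7*(7 - 2/(-1))) + 2*166)/(2*7*(7 - 2/(-1)) + 166) = -(1 + 2*(2*7*(7 - 2*(-1))) + 332)/(2*7*(7 - 2*(-1)) + 166) = -(1 + 2*(2*7*(7 + 2)) + 332)/(2*7*(7 + 2) + 166) = -(1 + 2*(2*7*9) + 332)/(2*7*9 + 166) = -(1 + 2*126 + 332)/(126 + 166) = -(1 + 252 + 332)/292 = -585/292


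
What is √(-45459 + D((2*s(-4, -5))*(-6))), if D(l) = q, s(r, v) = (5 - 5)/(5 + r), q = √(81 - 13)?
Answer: √(-45459 + 2*√17) ≈ 213.19*I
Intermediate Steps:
q = 2*√17 (q = √68 = 2*√17 ≈ 8.2462)
s(r, v) = 0 (s(r, v) = 0/(5 + r) = 0)
D(l) = 2*√17
√(-45459 + D((2*s(-4, -5))*(-6))) = √(-45459 + 2*√17)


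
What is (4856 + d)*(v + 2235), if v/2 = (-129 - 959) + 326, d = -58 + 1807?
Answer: 4696155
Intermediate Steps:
d = 1749
v = -1524 (v = 2*((-129 - 959) + 326) = 2*(-1088 + 326) = 2*(-762) = -1524)
(4856 + d)*(v + 2235) = (4856 + 1749)*(-1524 + 2235) = 6605*711 = 4696155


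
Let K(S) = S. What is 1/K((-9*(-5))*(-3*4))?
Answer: -1/540 ≈ -0.0018519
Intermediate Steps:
1/K((-9*(-5))*(-3*4)) = 1/((-9*(-5))*(-3*4)) = 1/(45*(-12)) = 1/(-540) = -1/540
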